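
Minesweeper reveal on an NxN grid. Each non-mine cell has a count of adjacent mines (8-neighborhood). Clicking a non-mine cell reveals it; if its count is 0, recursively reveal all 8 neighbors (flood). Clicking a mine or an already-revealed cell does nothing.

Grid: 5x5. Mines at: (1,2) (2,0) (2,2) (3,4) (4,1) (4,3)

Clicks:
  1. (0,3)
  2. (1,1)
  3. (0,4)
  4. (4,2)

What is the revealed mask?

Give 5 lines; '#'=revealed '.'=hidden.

Click 1 (0,3) count=1: revealed 1 new [(0,3)] -> total=1
Click 2 (1,1) count=3: revealed 1 new [(1,1)] -> total=2
Click 3 (0,4) count=0: revealed 5 new [(0,4) (1,3) (1,4) (2,3) (2,4)] -> total=7
Click 4 (4,2) count=2: revealed 1 new [(4,2)] -> total=8

Answer: ...##
.#.##
...##
.....
..#..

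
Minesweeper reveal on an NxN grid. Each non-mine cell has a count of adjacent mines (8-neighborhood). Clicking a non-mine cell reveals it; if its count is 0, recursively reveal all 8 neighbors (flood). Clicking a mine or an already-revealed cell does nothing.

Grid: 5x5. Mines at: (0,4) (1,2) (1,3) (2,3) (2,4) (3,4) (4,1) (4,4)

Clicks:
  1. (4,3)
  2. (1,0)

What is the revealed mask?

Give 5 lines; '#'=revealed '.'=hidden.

Click 1 (4,3) count=2: revealed 1 new [(4,3)] -> total=1
Click 2 (1,0) count=0: revealed 8 new [(0,0) (0,1) (1,0) (1,1) (2,0) (2,1) (3,0) (3,1)] -> total=9

Answer: ##...
##...
##...
##...
...#.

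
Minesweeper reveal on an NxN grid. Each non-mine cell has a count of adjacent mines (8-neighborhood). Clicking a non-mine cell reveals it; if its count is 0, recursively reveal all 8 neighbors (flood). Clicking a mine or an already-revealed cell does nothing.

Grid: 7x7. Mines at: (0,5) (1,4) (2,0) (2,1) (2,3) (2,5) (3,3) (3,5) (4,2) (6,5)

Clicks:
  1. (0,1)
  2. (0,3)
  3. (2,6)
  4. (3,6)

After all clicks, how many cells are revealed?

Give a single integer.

Answer: 10

Derivation:
Click 1 (0,1) count=0: revealed 8 new [(0,0) (0,1) (0,2) (0,3) (1,0) (1,1) (1,2) (1,3)] -> total=8
Click 2 (0,3) count=1: revealed 0 new [(none)] -> total=8
Click 3 (2,6) count=2: revealed 1 new [(2,6)] -> total=9
Click 4 (3,6) count=2: revealed 1 new [(3,6)] -> total=10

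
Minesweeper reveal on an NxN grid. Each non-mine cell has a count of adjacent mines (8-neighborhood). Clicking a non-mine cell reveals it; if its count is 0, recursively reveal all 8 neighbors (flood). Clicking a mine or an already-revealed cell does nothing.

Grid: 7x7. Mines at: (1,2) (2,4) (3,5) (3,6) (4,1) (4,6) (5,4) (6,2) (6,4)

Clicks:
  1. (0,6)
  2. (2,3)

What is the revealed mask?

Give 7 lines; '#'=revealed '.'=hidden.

Click 1 (0,6) count=0: revealed 10 new [(0,3) (0,4) (0,5) (0,6) (1,3) (1,4) (1,5) (1,6) (2,5) (2,6)] -> total=10
Click 2 (2,3) count=2: revealed 1 new [(2,3)] -> total=11

Answer: ...####
...####
...#.##
.......
.......
.......
.......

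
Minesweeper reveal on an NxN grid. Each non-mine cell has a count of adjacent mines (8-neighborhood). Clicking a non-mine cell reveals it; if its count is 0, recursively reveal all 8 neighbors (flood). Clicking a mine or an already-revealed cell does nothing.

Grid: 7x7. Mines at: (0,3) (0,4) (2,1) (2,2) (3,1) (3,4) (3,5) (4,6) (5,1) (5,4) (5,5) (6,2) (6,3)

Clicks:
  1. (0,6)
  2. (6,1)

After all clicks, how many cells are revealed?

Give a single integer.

Answer: 7

Derivation:
Click 1 (0,6) count=0: revealed 6 new [(0,5) (0,6) (1,5) (1,6) (2,5) (2,6)] -> total=6
Click 2 (6,1) count=2: revealed 1 new [(6,1)] -> total=7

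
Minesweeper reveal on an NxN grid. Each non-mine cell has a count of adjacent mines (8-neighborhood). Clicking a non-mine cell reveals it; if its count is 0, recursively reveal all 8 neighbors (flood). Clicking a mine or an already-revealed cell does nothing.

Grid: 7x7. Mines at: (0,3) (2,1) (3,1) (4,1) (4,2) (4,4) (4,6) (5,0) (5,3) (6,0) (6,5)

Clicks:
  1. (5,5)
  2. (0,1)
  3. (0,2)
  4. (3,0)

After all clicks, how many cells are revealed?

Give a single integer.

Answer: 8

Derivation:
Click 1 (5,5) count=3: revealed 1 new [(5,5)] -> total=1
Click 2 (0,1) count=0: revealed 6 new [(0,0) (0,1) (0,2) (1,0) (1,1) (1,2)] -> total=7
Click 3 (0,2) count=1: revealed 0 new [(none)] -> total=7
Click 4 (3,0) count=3: revealed 1 new [(3,0)] -> total=8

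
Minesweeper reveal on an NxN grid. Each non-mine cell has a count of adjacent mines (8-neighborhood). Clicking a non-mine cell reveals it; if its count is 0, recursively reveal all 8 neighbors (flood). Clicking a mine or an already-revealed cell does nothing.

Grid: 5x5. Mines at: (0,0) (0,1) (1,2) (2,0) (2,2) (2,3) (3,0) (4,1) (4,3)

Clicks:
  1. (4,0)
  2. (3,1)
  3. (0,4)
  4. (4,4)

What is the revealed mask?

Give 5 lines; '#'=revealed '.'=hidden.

Answer: ...##
...##
.....
.#...
#...#

Derivation:
Click 1 (4,0) count=2: revealed 1 new [(4,0)] -> total=1
Click 2 (3,1) count=4: revealed 1 new [(3,1)] -> total=2
Click 3 (0,4) count=0: revealed 4 new [(0,3) (0,4) (1,3) (1,4)] -> total=6
Click 4 (4,4) count=1: revealed 1 new [(4,4)] -> total=7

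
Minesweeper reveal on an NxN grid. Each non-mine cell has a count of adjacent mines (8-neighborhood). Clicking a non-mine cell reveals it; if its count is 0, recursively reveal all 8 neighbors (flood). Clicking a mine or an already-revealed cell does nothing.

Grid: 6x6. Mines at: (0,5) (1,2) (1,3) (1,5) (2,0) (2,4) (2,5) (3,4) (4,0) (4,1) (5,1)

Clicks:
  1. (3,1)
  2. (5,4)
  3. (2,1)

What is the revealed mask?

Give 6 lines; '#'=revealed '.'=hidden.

Answer: ......
......
.#....
.#....
..####
..####

Derivation:
Click 1 (3,1) count=3: revealed 1 new [(3,1)] -> total=1
Click 2 (5,4) count=0: revealed 8 new [(4,2) (4,3) (4,4) (4,5) (5,2) (5,3) (5,4) (5,5)] -> total=9
Click 3 (2,1) count=2: revealed 1 new [(2,1)] -> total=10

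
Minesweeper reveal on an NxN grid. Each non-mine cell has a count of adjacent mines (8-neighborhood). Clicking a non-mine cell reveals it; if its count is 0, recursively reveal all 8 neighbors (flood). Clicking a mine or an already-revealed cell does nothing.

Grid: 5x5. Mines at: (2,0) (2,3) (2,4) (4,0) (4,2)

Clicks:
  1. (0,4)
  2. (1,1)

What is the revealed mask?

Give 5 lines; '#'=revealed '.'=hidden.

Answer: #####
#####
.....
.....
.....

Derivation:
Click 1 (0,4) count=0: revealed 10 new [(0,0) (0,1) (0,2) (0,3) (0,4) (1,0) (1,1) (1,2) (1,3) (1,4)] -> total=10
Click 2 (1,1) count=1: revealed 0 new [(none)] -> total=10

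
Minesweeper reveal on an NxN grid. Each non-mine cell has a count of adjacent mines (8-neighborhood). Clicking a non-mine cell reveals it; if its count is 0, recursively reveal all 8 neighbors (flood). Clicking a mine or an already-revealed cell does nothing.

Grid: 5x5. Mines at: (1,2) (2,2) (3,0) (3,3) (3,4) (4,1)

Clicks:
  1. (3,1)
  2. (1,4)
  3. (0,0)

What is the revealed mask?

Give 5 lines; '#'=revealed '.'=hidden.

Answer: ##.##
##.##
##.##
.#...
.....

Derivation:
Click 1 (3,1) count=3: revealed 1 new [(3,1)] -> total=1
Click 2 (1,4) count=0: revealed 6 new [(0,3) (0,4) (1,3) (1,4) (2,3) (2,4)] -> total=7
Click 3 (0,0) count=0: revealed 6 new [(0,0) (0,1) (1,0) (1,1) (2,0) (2,1)] -> total=13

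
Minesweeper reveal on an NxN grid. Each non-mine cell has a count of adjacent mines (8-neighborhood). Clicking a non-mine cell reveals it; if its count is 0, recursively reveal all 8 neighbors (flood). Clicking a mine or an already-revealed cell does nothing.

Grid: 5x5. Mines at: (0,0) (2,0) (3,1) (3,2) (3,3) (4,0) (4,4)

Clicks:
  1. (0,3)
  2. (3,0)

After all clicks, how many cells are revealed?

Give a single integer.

Click 1 (0,3) count=0: revealed 12 new [(0,1) (0,2) (0,3) (0,4) (1,1) (1,2) (1,3) (1,4) (2,1) (2,2) (2,3) (2,4)] -> total=12
Click 2 (3,0) count=3: revealed 1 new [(3,0)] -> total=13

Answer: 13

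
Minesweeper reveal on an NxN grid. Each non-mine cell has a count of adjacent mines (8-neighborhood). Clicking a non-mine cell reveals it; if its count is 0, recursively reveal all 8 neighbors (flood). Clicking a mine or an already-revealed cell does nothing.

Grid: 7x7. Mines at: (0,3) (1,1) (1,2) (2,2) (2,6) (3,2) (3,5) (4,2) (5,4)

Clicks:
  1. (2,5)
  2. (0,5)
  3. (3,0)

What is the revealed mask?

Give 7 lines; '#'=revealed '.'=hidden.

Click 1 (2,5) count=2: revealed 1 new [(2,5)] -> total=1
Click 2 (0,5) count=0: revealed 6 new [(0,4) (0,5) (0,6) (1,4) (1,5) (1,6)] -> total=7
Click 3 (3,0) count=0: revealed 14 new [(2,0) (2,1) (3,0) (3,1) (4,0) (4,1) (5,0) (5,1) (5,2) (5,3) (6,0) (6,1) (6,2) (6,3)] -> total=21

Answer: ....###
....###
##...#.
##.....
##.....
####...
####...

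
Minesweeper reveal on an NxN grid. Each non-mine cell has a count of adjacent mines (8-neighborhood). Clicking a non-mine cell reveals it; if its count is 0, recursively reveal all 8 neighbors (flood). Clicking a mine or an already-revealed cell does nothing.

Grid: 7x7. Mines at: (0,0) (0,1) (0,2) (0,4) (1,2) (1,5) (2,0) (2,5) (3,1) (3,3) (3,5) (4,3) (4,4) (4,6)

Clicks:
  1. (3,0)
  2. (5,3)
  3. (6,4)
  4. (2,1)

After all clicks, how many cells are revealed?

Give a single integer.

Click 1 (3,0) count=2: revealed 1 new [(3,0)] -> total=1
Click 2 (5,3) count=2: revealed 1 new [(5,3)] -> total=2
Click 3 (6,4) count=0: revealed 16 new [(4,0) (4,1) (4,2) (5,0) (5,1) (5,2) (5,4) (5,5) (5,6) (6,0) (6,1) (6,2) (6,3) (6,4) (6,5) (6,6)] -> total=18
Click 4 (2,1) count=3: revealed 1 new [(2,1)] -> total=19

Answer: 19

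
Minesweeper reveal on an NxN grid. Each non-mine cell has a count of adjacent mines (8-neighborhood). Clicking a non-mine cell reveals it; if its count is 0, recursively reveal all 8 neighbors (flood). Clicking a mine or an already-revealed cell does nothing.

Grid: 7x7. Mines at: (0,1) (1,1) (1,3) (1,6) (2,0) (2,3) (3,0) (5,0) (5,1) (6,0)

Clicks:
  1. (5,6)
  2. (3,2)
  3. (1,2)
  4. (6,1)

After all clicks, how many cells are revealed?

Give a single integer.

Click 1 (5,6) count=0: revealed 23 new [(2,4) (2,5) (2,6) (3,2) (3,3) (3,4) (3,5) (3,6) (4,2) (4,3) (4,4) (4,5) (4,6) (5,2) (5,3) (5,4) (5,5) (5,6) (6,2) (6,3) (6,4) (6,5) (6,6)] -> total=23
Click 2 (3,2) count=1: revealed 0 new [(none)] -> total=23
Click 3 (1,2) count=4: revealed 1 new [(1,2)] -> total=24
Click 4 (6,1) count=3: revealed 1 new [(6,1)] -> total=25

Answer: 25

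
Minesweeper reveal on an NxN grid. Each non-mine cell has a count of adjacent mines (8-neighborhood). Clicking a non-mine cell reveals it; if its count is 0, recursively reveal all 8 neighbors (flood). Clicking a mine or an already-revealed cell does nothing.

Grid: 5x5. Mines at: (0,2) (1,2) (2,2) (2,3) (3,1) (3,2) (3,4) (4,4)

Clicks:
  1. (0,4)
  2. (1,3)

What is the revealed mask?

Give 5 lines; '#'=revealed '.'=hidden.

Answer: ...##
...##
.....
.....
.....

Derivation:
Click 1 (0,4) count=0: revealed 4 new [(0,3) (0,4) (1,3) (1,4)] -> total=4
Click 2 (1,3) count=4: revealed 0 new [(none)] -> total=4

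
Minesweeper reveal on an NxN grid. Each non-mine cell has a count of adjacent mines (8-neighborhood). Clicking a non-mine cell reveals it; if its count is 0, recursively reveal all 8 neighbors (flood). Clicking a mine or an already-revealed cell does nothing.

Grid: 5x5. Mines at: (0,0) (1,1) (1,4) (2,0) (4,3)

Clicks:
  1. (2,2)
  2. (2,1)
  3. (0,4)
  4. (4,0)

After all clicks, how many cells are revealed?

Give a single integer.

Answer: 9

Derivation:
Click 1 (2,2) count=1: revealed 1 new [(2,2)] -> total=1
Click 2 (2,1) count=2: revealed 1 new [(2,1)] -> total=2
Click 3 (0,4) count=1: revealed 1 new [(0,4)] -> total=3
Click 4 (4,0) count=0: revealed 6 new [(3,0) (3,1) (3,2) (4,0) (4,1) (4,2)] -> total=9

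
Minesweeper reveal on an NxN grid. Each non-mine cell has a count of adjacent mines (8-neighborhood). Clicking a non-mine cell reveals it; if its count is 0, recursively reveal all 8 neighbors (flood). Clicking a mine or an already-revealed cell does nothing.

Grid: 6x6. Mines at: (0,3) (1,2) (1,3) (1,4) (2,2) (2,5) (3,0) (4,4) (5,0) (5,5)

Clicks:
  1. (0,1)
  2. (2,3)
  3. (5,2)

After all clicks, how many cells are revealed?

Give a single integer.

Answer: 11

Derivation:
Click 1 (0,1) count=1: revealed 1 new [(0,1)] -> total=1
Click 2 (2,3) count=4: revealed 1 new [(2,3)] -> total=2
Click 3 (5,2) count=0: revealed 9 new [(3,1) (3,2) (3,3) (4,1) (4,2) (4,3) (5,1) (5,2) (5,3)] -> total=11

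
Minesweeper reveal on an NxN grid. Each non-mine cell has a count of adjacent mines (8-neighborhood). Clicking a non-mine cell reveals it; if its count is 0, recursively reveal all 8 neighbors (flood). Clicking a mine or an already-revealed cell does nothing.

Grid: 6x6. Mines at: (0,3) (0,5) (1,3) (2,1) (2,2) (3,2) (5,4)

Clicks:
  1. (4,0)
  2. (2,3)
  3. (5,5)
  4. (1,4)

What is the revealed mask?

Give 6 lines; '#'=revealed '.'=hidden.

Answer: ......
....#.
...#..
##....
####..
####.#

Derivation:
Click 1 (4,0) count=0: revealed 10 new [(3,0) (3,1) (4,0) (4,1) (4,2) (4,3) (5,0) (5,1) (5,2) (5,3)] -> total=10
Click 2 (2,3) count=3: revealed 1 new [(2,3)] -> total=11
Click 3 (5,5) count=1: revealed 1 new [(5,5)] -> total=12
Click 4 (1,4) count=3: revealed 1 new [(1,4)] -> total=13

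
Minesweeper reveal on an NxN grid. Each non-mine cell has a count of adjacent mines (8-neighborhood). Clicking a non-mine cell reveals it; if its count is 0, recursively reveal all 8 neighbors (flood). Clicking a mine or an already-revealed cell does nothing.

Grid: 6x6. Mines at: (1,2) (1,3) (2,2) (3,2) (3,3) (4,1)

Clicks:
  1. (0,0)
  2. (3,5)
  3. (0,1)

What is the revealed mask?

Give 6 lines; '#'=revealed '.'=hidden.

Answer: ##..##
##..##
##..##
##..##
..####
..####

Derivation:
Click 1 (0,0) count=0: revealed 8 new [(0,0) (0,1) (1,0) (1,1) (2,0) (2,1) (3,0) (3,1)] -> total=8
Click 2 (3,5) count=0: revealed 16 new [(0,4) (0,5) (1,4) (1,5) (2,4) (2,5) (3,4) (3,5) (4,2) (4,3) (4,4) (4,5) (5,2) (5,3) (5,4) (5,5)] -> total=24
Click 3 (0,1) count=1: revealed 0 new [(none)] -> total=24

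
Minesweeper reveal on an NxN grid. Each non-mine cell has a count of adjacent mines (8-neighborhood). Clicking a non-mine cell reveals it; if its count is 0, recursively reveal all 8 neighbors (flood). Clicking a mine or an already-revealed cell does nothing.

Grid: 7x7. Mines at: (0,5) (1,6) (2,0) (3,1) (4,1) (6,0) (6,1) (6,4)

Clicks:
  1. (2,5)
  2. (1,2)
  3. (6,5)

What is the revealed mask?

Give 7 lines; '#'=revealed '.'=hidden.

Answer: #####..
######.
.######
..#####
..#####
..#####
.....##

Derivation:
Click 1 (2,5) count=1: revealed 1 new [(2,5)] -> total=1
Click 2 (1,2) count=0: revealed 33 new [(0,0) (0,1) (0,2) (0,3) (0,4) (1,0) (1,1) (1,2) (1,3) (1,4) (1,5) (2,1) (2,2) (2,3) (2,4) (2,6) (3,2) (3,3) (3,4) (3,5) (3,6) (4,2) (4,3) (4,4) (4,5) (4,6) (5,2) (5,3) (5,4) (5,5) (5,6) (6,5) (6,6)] -> total=34
Click 3 (6,5) count=1: revealed 0 new [(none)] -> total=34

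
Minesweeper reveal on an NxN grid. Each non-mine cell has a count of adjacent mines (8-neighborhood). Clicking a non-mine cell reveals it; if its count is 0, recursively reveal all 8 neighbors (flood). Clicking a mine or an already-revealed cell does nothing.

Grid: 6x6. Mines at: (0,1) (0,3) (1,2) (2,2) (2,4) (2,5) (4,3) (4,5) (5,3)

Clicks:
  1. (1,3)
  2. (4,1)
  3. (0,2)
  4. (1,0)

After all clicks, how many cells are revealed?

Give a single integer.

Answer: 15

Derivation:
Click 1 (1,3) count=4: revealed 1 new [(1,3)] -> total=1
Click 2 (4,1) count=0: revealed 13 new [(1,0) (1,1) (2,0) (2,1) (3,0) (3,1) (3,2) (4,0) (4,1) (4,2) (5,0) (5,1) (5,2)] -> total=14
Click 3 (0,2) count=3: revealed 1 new [(0,2)] -> total=15
Click 4 (1,0) count=1: revealed 0 new [(none)] -> total=15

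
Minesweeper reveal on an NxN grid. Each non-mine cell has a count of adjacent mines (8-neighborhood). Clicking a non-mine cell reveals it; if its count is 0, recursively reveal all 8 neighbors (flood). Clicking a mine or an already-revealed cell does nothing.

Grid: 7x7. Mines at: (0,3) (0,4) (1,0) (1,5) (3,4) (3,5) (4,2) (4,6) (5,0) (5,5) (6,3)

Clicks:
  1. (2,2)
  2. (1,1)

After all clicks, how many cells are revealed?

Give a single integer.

Click 1 (2,2) count=0: revealed 9 new [(1,1) (1,2) (1,3) (2,1) (2,2) (2,3) (3,1) (3,2) (3,3)] -> total=9
Click 2 (1,1) count=1: revealed 0 new [(none)] -> total=9

Answer: 9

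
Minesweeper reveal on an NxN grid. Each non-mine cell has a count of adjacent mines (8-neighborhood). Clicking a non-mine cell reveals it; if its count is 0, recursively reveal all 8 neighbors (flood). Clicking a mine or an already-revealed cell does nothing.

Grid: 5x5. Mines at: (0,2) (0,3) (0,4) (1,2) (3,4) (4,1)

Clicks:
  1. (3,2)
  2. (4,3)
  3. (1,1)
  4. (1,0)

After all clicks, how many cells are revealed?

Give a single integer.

Click 1 (3,2) count=1: revealed 1 new [(3,2)] -> total=1
Click 2 (4,3) count=1: revealed 1 new [(4,3)] -> total=2
Click 3 (1,1) count=2: revealed 1 new [(1,1)] -> total=3
Click 4 (1,0) count=0: revealed 7 new [(0,0) (0,1) (1,0) (2,0) (2,1) (3,0) (3,1)] -> total=10

Answer: 10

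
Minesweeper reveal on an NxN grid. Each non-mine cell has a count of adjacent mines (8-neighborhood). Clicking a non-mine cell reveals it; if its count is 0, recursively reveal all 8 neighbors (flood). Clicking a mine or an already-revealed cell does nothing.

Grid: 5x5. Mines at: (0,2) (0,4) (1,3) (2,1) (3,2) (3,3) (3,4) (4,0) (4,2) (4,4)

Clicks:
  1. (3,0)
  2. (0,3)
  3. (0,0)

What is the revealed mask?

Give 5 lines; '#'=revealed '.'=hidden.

Answer: ##.#.
##...
.....
#....
.....

Derivation:
Click 1 (3,0) count=2: revealed 1 new [(3,0)] -> total=1
Click 2 (0,3) count=3: revealed 1 new [(0,3)] -> total=2
Click 3 (0,0) count=0: revealed 4 new [(0,0) (0,1) (1,0) (1,1)] -> total=6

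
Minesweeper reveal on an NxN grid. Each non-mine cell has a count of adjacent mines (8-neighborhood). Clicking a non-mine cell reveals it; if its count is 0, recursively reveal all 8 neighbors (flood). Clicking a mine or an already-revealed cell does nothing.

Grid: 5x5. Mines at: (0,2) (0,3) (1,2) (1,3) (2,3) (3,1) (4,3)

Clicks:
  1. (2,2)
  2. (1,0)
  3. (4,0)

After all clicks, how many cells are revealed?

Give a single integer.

Click 1 (2,2) count=4: revealed 1 new [(2,2)] -> total=1
Click 2 (1,0) count=0: revealed 6 new [(0,0) (0,1) (1,0) (1,1) (2,0) (2,1)] -> total=7
Click 3 (4,0) count=1: revealed 1 new [(4,0)] -> total=8

Answer: 8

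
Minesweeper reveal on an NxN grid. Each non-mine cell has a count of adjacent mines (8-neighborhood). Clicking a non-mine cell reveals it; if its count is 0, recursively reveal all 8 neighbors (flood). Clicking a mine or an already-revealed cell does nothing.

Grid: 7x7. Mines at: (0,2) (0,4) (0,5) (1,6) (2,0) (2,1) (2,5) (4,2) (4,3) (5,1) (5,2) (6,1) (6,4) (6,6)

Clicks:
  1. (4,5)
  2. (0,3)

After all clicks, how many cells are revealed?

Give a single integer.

Answer: 10

Derivation:
Click 1 (4,5) count=0: revealed 9 new [(3,4) (3,5) (3,6) (4,4) (4,5) (4,6) (5,4) (5,5) (5,6)] -> total=9
Click 2 (0,3) count=2: revealed 1 new [(0,3)] -> total=10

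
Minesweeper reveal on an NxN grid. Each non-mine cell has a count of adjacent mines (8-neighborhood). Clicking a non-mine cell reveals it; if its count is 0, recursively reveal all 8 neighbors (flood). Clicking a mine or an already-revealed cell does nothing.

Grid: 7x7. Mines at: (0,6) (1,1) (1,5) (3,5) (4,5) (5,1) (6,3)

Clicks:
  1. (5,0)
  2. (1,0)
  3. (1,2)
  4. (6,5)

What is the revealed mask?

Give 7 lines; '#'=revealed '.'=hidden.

Answer: .......
#.#....
.......
.......
.......
#...###
....###

Derivation:
Click 1 (5,0) count=1: revealed 1 new [(5,0)] -> total=1
Click 2 (1,0) count=1: revealed 1 new [(1,0)] -> total=2
Click 3 (1,2) count=1: revealed 1 new [(1,2)] -> total=3
Click 4 (6,5) count=0: revealed 6 new [(5,4) (5,5) (5,6) (6,4) (6,5) (6,6)] -> total=9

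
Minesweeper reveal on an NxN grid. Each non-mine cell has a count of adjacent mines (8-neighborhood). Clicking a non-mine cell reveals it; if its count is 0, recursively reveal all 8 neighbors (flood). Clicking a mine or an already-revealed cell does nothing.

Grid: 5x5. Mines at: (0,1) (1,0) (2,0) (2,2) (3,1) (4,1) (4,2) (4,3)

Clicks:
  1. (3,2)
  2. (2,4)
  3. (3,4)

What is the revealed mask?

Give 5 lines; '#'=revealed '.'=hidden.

Click 1 (3,2) count=5: revealed 1 new [(3,2)] -> total=1
Click 2 (2,4) count=0: revealed 10 new [(0,2) (0,3) (0,4) (1,2) (1,3) (1,4) (2,3) (2,4) (3,3) (3,4)] -> total=11
Click 3 (3,4) count=1: revealed 0 new [(none)] -> total=11

Answer: ..###
..###
...##
..###
.....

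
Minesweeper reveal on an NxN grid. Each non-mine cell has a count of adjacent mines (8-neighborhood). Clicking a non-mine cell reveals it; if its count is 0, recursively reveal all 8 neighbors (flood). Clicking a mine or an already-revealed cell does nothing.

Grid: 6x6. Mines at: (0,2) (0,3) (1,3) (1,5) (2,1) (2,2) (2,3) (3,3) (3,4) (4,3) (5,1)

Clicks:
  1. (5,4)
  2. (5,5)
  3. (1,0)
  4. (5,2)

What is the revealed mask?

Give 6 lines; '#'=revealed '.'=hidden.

Answer: ......
#.....
......
......
....##
..#.##

Derivation:
Click 1 (5,4) count=1: revealed 1 new [(5,4)] -> total=1
Click 2 (5,5) count=0: revealed 3 new [(4,4) (4,5) (5,5)] -> total=4
Click 3 (1,0) count=1: revealed 1 new [(1,0)] -> total=5
Click 4 (5,2) count=2: revealed 1 new [(5,2)] -> total=6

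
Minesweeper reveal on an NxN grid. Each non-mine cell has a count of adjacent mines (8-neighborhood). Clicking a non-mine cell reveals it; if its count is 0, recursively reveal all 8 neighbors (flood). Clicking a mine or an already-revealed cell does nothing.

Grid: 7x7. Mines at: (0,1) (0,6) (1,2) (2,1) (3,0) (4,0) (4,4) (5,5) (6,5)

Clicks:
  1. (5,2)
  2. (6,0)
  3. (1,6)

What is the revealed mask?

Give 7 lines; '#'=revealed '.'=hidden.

Answer: .......
......#
.......
.###...
.###...
#####..
#####..

Derivation:
Click 1 (5,2) count=0: revealed 16 new [(3,1) (3,2) (3,3) (4,1) (4,2) (4,3) (5,0) (5,1) (5,2) (5,3) (5,4) (6,0) (6,1) (6,2) (6,3) (6,4)] -> total=16
Click 2 (6,0) count=0: revealed 0 new [(none)] -> total=16
Click 3 (1,6) count=1: revealed 1 new [(1,6)] -> total=17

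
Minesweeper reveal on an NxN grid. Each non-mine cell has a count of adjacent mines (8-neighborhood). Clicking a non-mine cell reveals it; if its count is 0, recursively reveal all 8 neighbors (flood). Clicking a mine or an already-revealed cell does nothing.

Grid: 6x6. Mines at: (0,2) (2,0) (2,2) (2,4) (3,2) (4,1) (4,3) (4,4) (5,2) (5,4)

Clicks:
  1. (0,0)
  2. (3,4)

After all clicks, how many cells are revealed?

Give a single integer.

Answer: 5

Derivation:
Click 1 (0,0) count=0: revealed 4 new [(0,0) (0,1) (1,0) (1,1)] -> total=4
Click 2 (3,4) count=3: revealed 1 new [(3,4)] -> total=5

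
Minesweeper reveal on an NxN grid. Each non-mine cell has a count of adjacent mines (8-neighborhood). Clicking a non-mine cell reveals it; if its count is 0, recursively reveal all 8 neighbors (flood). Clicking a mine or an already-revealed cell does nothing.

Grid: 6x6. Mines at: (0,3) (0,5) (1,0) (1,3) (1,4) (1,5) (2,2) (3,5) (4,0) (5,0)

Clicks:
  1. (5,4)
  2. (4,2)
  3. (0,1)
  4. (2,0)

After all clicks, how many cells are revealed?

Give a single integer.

Answer: 16

Derivation:
Click 1 (5,4) count=0: revealed 14 new [(3,1) (3,2) (3,3) (3,4) (4,1) (4,2) (4,3) (4,4) (4,5) (5,1) (5,2) (5,3) (5,4) (5,5)] -> total=14
Click 2 (4,2) count=0: revealed 0 new [(none)] -> total=14
Click 3 (0,1) count=1: revealed 1 new [(0,1)] -> total=15
Click 4 (2,0) count=1: revealed 1 new [(2,0)] -> total=16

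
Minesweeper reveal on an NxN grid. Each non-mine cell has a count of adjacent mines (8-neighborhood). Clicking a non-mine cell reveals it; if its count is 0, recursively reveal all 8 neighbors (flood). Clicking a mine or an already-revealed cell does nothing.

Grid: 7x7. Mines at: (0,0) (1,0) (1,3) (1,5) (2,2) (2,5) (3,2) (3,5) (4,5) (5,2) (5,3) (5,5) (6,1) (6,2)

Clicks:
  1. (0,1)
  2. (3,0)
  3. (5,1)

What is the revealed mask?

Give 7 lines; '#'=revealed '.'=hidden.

Click 1 (0,1) count=2: revealed 1 new [(0,1)] -> total=1
Click 2 (3,0) count=0: revealed 8 new [(2,0) (2,1) (3,0) (3,1) (4,0) (4,1) (5,0) (5,1)] -> total=9
Click 3 (5,1) count=3: revealed 0 new [(none)] -> total=9

Answer: .#.....
.......
##.....
##.....
##.....
##.....
.......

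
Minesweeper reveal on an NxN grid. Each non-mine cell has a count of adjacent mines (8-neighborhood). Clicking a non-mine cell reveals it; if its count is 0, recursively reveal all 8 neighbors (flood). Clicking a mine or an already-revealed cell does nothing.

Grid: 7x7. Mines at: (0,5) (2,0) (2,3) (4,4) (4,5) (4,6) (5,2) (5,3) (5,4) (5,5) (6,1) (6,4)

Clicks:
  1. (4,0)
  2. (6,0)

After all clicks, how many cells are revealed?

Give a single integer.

Click 1 (4,0) count=0: revealed 6 new [(3,0) (3,1) (4,0) (4,1) (5,0) (5,1)] -> total=6
Click 2 (6,0) count=1: revealed 1 new [(6,0)] -> total=7

Answer: 7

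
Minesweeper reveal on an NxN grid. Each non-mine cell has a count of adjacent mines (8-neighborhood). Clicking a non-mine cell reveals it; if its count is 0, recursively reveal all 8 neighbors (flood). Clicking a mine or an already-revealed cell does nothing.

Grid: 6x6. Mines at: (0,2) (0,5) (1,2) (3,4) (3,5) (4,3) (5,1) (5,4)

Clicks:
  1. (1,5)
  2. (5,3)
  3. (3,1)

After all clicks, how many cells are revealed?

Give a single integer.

Answer: 15

Derivation:
Click 1 (1,5) count=1: revealed 1 new [(1,5)] -> total=1
Click 2 (5,3) count=2: revealed 1 new [(5,3)] -> total=2
Click 3 (3,1) count=0: revealed 13 new [(0,0) (0,1) (1,0) (1,1) (2,0) (2,1) (2,2) (3,0) (3,1) (3,2) (4,0) (4,1) (4,2)] -> total=15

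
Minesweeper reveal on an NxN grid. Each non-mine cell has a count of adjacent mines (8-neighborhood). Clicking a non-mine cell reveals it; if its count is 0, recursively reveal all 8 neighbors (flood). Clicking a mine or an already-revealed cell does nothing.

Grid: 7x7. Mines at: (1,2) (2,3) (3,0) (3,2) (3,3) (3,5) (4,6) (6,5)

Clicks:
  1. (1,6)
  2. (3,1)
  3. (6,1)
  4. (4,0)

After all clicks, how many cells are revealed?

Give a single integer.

Click 1 (1,6) count=0: revealed 11 new [(0,3) (0,4) (0,5) (0,6) (1,3) (1,4) (1,5) (1,6) (2,4) (2,5) (2,6)] -> total=11
Click 2 (3,1) count=2: revealed 1 new [(3,1)] -> total=12
Click 3 (6,1) count=0: revealed 15 new [(4,0) (4,1) (4,2) (4,3) (4,4) (5,0) (5,1) (5,2) (5,3) (5,4) (6,0) (6,1) (6,2) (6,3) (6,4)] -> total=27
Click 4 (4,0) count=1: revealed 0 new [(none)] -> total=27

Answer: 27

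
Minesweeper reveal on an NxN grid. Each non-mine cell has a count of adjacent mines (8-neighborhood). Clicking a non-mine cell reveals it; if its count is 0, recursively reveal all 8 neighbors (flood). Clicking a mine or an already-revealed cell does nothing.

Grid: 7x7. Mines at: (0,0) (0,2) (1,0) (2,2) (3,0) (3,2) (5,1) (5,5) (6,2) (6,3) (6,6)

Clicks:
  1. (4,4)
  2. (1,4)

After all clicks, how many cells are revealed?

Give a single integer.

Click 1 (4,4) count=1: revealed 1 new [(4,4)] -> total=1
Click 2 (1,4) count=0: revealed 19 new [(0,3) (0,4) (0,5) (0,6) (1,3) (1,4) (1,5) (1,6) (2,3) (2,4) (2,5) (2,6) (3,3) (3,4) (3,5) (3,6) (4,3) (4,5) (4,6)] -> total=20

Answer: 20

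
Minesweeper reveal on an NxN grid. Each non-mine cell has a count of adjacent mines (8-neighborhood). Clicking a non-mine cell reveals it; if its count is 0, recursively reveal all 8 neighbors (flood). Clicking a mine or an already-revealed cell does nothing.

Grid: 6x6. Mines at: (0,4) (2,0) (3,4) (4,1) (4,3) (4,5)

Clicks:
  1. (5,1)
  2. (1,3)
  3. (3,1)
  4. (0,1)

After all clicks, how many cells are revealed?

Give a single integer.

Answer: 15

Derivation:
Click 1 (5,1) count=1: revealed 1 new [(5,1)] -> total=1
Click 2 (1,3) count=1: revealed 1 new [(1,3)] -> total=2
Click 3 (3,1) count=2: revealed 1 new [(3,1)] -> total=3
Click 4 (0,1) count=0: revealed 12 new [(0,0) (0,1) (0,2) (0,3) (1,0) (1,1) (1,2) (2,1) (2,2) (2,3) (3,2) (3,3)] -> total=15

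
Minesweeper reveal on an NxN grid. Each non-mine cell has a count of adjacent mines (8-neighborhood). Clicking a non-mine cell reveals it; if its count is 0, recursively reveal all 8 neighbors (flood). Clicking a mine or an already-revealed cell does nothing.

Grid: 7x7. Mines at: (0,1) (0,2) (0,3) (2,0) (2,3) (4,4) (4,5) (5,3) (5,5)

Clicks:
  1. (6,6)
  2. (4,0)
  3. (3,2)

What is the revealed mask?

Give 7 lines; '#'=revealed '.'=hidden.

Answer: .......
.......
.......
###....
###....
###....
###...#

Derivation:
Click 1 (6,6) count=1: revealed 1 new [(6,6)] -> total=1
Click 2 (4,0) count=0: revealed 12 new [(3,0) (3,1) (3,2) (4,0) (4,1) (4,2) (5,0) (5,1) (5,2) (6,0) (6,1) (6,2)] -> total=13
Click 3 (3,2) count=1: revealed 0 new [(none)] -> total=13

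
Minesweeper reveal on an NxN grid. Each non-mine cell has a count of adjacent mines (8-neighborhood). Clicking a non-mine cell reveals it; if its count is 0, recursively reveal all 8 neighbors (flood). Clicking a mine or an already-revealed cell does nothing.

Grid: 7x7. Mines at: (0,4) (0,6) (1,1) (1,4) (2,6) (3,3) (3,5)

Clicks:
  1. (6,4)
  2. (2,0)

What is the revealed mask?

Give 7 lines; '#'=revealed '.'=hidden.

Click 1 (6,4) count=0: revealed 27 new [(2,0) (2,1) (2,2) (3,0) (3,1) (3,2) (4,0) (4,1) (4,2) (4,3) (4,4) (4,5) (4,6) (5,0) (5,1) (5,2) (5,3) (5,4) (5,5) (5,6) (6,0) (6,1) (6,2) (6,3) (6,4) (6,5) (6,6)] -> total=27
Click 2 (2,0) count=1: revealed 0 new [(none)] -> total=27

Answer: .......
.......
###....
###....
#######
#######
#######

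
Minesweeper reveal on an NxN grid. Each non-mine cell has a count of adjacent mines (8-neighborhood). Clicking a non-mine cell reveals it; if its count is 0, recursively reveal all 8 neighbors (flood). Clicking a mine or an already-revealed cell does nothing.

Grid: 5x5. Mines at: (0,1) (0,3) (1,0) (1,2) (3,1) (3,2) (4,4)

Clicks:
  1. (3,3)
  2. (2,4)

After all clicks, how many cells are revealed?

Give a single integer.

Answer: 6

Derivation:
Click 1 (3,3) count=2: revealed 1 new [(3,3)] -> total=1
Click 2 (2,4) count=0: revealed 5 new [(1,3) (1,4) (2,3) (2,4) (3,4)] -> total=6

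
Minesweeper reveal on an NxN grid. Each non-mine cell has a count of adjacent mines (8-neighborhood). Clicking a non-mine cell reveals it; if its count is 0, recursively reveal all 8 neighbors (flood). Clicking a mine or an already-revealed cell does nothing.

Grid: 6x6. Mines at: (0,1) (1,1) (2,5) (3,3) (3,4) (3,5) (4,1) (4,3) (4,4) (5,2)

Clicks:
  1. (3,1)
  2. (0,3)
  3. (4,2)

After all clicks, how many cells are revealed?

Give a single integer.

Click 1 (3,1) count=1: revealed 1 new [(3,1)] -> total=1
Click 2 (0,3) count=0: revealed 11 new [(0,2) (0,3) (0,4) (0,5) (1,2) (1,3) (1,4) (1,5) (2,2) (2,3) (2,4)] -> total=12
Click 3 (4,2) count=4: revealed 1 new [(4,2)] -> total=13

Answer: 13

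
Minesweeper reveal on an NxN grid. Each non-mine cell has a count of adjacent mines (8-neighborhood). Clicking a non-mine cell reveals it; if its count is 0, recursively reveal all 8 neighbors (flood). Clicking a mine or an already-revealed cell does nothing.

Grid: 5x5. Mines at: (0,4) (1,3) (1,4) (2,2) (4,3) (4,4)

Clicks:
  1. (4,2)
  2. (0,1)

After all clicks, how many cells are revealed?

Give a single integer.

Click 1 (4,2) count=1: revealed 1 new [(4,2)] -> total=1
Click 2 (0,1) count=0: revealed 13 new [(0,0) (0,1) (0,2) (1,0) (1,1) (1,2) (2,0) (2,1) (3,0) (3,1) (3,2) (4,0) (4,1)] -> total=14

Answer: 14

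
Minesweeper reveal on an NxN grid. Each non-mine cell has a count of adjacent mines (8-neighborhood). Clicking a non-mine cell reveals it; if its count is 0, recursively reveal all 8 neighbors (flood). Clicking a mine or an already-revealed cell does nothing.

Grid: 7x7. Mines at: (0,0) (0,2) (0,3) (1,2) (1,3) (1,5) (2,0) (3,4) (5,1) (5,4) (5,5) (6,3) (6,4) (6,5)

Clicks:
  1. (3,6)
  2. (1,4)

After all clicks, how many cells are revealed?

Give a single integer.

Click 1 (3,6) count=0: revealed 6 new [(2,5) (2,6) (3,5) (3,6) (4,5) (4,6)] -> total=6
Click 2 (1,4) count=3: revealed 1 new [(1,4)] -> total=7

Answer: 7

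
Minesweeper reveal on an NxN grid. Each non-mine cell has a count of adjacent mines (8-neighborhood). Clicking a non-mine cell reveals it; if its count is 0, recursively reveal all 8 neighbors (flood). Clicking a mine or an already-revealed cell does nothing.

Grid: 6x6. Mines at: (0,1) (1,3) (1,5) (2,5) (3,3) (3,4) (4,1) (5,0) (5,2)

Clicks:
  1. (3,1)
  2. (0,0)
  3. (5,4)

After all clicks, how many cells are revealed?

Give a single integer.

Click 1 (3,1) count=1: revealed 1 new [(3,1)] -> total=1
Click 2 (0,0) count=1: revealed 1 new [(0,0)] -> total=2
Click 3 (5,4) count=0: revealed 6 new [(4,3) (4,4) (4,5) (5,3) (5,4) (5,5)] -> total=8

Answer: 8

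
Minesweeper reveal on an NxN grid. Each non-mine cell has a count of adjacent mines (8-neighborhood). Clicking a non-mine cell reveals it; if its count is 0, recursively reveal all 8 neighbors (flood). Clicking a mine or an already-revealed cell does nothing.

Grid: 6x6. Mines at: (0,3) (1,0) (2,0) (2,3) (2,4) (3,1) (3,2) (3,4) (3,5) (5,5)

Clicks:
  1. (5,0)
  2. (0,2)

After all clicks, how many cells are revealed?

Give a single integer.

Answer: 11

Derivation:
Click 1 (5,0) count=0: revealed 10 new [(4,0) (4,1) (4,2) (4,3) (4,4) (5,0) (5,1) (5,2) (5,3) (5,4)] -> total=10
Click 2 (0,2) count=1: revealed 1 new [(0,2)] -> total=11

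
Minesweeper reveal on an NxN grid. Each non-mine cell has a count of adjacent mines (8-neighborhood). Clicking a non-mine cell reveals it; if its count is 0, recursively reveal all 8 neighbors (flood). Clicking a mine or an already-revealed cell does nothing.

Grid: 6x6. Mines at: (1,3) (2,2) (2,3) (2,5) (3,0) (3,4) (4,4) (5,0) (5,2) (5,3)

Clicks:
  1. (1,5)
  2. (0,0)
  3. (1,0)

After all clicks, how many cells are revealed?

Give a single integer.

Click 1 (1,5) count=1: revealed 1 new [(1,5)] -> total=1
Click 2 (0,0) count=0: revealed 8 new [(0,0) (0,1) (0,2) (1,0) (1,1) (1,2) (2,0) (2,1)] -> total=9
Click 3 (1,0) count=0: revealed 0 new [(none)] -> total=9

Answer: 9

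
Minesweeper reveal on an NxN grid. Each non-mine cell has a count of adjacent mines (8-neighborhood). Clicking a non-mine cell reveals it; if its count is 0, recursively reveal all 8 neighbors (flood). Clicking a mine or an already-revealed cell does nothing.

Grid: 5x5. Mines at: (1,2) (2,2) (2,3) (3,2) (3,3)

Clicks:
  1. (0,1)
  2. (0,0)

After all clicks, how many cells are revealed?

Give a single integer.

Click 1 (0,1) count=1: revealed 1 new [(0,1)] -> total=1
Click 2 (0,0) count=0: revealed 9 new [(0,0) (1,0) (1,1) (2,0) (2,1) (3,0) (3,1) (4,0) (4,1)] -> total=10

Answer: 10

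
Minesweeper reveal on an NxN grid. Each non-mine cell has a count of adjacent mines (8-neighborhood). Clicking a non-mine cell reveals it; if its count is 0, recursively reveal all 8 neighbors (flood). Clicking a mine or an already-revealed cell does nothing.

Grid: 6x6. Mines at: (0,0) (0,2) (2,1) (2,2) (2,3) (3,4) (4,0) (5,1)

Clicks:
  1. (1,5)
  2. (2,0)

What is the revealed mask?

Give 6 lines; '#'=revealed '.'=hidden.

Answer: ...###
...###
#...##
......
......
......

Derivation:
Click 1 (1,5) count=0: revealed 8 new [(0,3) (0,4) (0,5) (1,3) (1,4) (1,5) (2,4) (2,5)] -> total=8
Click 2 (2,0) count=1: revealed 1 new [(2,0)] -> total=9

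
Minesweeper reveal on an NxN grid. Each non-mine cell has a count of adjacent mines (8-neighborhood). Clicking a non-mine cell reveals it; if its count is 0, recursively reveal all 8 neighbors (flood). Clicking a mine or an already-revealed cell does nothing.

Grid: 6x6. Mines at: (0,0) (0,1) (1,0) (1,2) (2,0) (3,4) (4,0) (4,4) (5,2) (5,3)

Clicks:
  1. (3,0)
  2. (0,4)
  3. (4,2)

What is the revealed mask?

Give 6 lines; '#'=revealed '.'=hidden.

Answer: ...###
...###
...###
#.....
..#...
......

Derivation:
Click 1 (3,0) count=2: revealed 1 new [(3,0)] -> total=1
Click 2 (0,4) count=0: revealed 9 new [(0,3) (0,4) (0,5) (1,3) (1,4) (1,5) (2,3) (2,4) (2,5)] -> total=10
Click 3 (4,2) count=2: revealed 1 new [(4,2)] -> total=11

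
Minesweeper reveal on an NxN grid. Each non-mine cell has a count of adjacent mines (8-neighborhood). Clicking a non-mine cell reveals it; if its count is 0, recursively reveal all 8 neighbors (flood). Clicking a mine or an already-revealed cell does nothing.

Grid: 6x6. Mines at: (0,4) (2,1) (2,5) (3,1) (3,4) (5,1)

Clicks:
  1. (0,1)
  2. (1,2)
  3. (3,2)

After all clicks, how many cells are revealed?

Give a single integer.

Click 1 (0,1) count=0: revealed 8 new [(0,0) (0,1) (0,2) (0,3) (1,0) (1,1) (1,2) (1,3)] -> total=8
Click 2 (1,2) count=1: revealed 0 new [(none)] -> total=8
Click 3 (3,2) count=2: revealed 1 new [(3,2)] -> total=9

Answer: 9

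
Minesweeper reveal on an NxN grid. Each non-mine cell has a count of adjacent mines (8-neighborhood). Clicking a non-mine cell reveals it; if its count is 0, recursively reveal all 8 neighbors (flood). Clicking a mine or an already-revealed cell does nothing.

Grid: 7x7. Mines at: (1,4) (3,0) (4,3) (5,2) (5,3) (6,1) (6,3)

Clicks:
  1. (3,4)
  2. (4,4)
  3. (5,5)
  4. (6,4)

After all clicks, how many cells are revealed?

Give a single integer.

Click 1 (3,4) count=1: revealed 1 new [(3,4)] -> total=1
Click 2 (4,4) count=2: revealed 1 new [(4,4)] -> total=2
Click 3 (5,5) count=0: revealed 17 new [(0,5) (0,6) (1,5) (1,6) (2,4) (2,5) (2,6) (3,5) (3,6) (4,5) (4,6) (5,4) (5,5) (5,6) (6,4) (6,5) (6,6)] -> total=19
Click 4 (6,4) count=2: revealed 0 new [(none)] -> total=19

Answer: 19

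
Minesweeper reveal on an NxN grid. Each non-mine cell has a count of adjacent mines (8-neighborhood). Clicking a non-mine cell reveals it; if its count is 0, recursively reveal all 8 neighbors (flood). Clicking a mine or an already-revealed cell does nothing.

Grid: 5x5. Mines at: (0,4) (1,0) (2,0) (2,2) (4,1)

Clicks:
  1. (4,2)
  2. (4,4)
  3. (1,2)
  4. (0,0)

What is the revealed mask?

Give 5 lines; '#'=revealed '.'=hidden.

Answer: #....
..###
...##
..###
..###

Derivation:
Click 1 (4,2) count=1: revealed 1 new [(4,2)] -> total=1
Click 2 (4,4) count=0: revealed 9 new [(1,3) (1,4) (2,3) (2,4) (3,2) (3,3) (3,4) (4,3) (4,4)] -> total=10
Click 3 (1,2) count=1: revealed 1 new [(1,2)] -> total=11
Click 4 (0,0) count=1: revealed 1 new [(0,0)] -> total=12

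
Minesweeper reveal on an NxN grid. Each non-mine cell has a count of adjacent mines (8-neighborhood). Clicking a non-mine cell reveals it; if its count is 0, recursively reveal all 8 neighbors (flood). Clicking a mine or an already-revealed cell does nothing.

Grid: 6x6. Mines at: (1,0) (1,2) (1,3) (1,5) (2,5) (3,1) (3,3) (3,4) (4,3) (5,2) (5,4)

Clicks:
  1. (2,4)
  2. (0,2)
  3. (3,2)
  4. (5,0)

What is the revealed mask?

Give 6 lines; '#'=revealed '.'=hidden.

Click 1 (2,4) count=5: revealed 1 new [(2,4)] -> total=1
Click 2 (0,2) count=2: revealed 1 new [(0,2)] -> total=2
Click 3 (3,2) count=3: revealed 1 new [(3,2)] -> total=3
Click 4 (5,0) count=0: revealed 4 new [(4,0) (4,1) (5,0) (5,1)] -> total=7

Answer: ..#...
......
....#.
..#...
##....
##....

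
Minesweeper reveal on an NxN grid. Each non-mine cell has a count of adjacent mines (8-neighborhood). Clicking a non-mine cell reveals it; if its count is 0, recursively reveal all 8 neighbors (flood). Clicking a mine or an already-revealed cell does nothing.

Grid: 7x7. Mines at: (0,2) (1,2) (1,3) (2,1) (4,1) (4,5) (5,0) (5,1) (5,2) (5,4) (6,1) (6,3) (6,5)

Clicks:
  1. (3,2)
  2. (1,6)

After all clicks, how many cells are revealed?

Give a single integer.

Answer: 13

Derivation:
Click 1 (3,2) count=2: revealed 1 new [(3,2)] -> total=1
Click 2 (1,6) count=0: revealed 12 new [(0,4) (0,5) (0,6) (1,4) (1,5) (1,6) (2,4) (2,5) (2,6) (3,4) (3,5) (3,6)] -> total=13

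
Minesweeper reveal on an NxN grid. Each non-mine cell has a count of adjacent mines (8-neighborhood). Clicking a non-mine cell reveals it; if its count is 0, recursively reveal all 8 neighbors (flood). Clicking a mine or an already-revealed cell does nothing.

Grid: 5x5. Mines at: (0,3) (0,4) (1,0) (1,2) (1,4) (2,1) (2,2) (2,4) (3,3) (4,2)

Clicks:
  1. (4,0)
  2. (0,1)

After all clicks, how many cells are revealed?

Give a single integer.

Click 1 (4,0) count=0: revealed 4 new [(3,0) (3,1) (4,0) (4,1)] -> total=4
Click 2 (0,1) count=2: revealed 1 new [(0,1)] -> total=5

Answer: 5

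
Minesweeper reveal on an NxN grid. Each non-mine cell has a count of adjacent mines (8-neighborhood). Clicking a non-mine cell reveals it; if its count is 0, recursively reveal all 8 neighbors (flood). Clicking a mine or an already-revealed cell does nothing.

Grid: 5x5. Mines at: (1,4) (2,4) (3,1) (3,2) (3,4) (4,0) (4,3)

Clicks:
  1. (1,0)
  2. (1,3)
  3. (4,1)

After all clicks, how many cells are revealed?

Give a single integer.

Click 1 (1,0) count=0: revealed 12 new [(0,0) (0,1) (0,2) (0,3) (1,0) (1,1) (1,2) (1,3) (2,0) (2,1) (2,2) (2,3)] -> total=12
Click 2 (1,3) count=2: revealed 0 new [(none)] -> total=12
Click 3 (4,1) count=3: revealed 1 new [(4,1)] -> total=13

Answer: 13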